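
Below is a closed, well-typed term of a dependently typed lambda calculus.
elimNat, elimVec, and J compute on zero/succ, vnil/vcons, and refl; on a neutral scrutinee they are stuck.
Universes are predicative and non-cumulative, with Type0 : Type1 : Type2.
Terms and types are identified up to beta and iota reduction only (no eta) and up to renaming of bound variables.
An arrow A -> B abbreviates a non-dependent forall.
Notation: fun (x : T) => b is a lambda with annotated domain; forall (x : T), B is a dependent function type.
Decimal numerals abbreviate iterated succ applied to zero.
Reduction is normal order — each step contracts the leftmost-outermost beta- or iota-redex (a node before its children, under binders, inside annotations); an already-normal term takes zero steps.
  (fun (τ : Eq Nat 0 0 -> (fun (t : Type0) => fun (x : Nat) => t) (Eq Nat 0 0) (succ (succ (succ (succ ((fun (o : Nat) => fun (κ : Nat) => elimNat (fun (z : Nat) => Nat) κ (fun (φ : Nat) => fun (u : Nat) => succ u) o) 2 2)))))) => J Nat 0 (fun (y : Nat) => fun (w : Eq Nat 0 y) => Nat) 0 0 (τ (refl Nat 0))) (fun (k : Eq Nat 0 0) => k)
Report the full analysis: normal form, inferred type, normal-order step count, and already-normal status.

resulting normal form:
  0
type:
  Nat
steps to reach normal form (normal order): 3
started in normal form: no
first redex: a beta-redex


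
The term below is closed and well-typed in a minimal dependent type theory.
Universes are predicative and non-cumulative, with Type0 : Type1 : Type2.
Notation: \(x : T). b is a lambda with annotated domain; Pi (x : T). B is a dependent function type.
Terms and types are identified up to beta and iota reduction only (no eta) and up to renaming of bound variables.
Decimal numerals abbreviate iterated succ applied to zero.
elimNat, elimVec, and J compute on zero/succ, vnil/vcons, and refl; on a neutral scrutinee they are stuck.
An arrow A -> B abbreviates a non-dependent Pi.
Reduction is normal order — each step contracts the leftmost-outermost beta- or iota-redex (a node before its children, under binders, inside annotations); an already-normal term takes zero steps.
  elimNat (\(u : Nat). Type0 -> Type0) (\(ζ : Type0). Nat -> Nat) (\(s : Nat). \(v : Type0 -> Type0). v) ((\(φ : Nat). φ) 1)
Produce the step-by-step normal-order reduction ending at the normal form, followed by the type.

normal-order reduction sequence:
  elimNat (\(u : Nat). Type0 -> Type0) (\(ζ : Type0). Nat -> Nat) (\(s : Nat). \(v : Type0 -> Type0). v) ((\(φ : Nat). φ) 1)
  ~> elimNat (\(u : Nat). Type0 -> Type0) (\(ζ : Type0). Nat -> Nat) (\(s : Nat). \(v : Type0 -> Type0). v) 1
  ~> (\(u : Nat). \(ζ : Type0 -> Type0). ζ) 0 (elimNat (\(s : Nat). Type0 -> Type0) (\(v : Type0). Nat -> Nat) (\(φ : Nat). \(w : Type0 -> Type0). w) 0)
  ~> (\(u : Type0 -> Type0). u) (elimNat (\(ζ : Nat). Type0 -> Type0) (\(s : Type0). Nat -> Nat) (\(v : Nat). \(φ : Type0 -> Type0). φ) 0)
  ~> elimNat (\(u : Nat). Type0 -> Type0) (\(ζ : Type0). Nat -> Nat) (\(s : Nat). \(v : Type0 -> Type0). v) 0
  ~> \(u : Type0). Nat -> Nat
type:
  Type0 -> Type0


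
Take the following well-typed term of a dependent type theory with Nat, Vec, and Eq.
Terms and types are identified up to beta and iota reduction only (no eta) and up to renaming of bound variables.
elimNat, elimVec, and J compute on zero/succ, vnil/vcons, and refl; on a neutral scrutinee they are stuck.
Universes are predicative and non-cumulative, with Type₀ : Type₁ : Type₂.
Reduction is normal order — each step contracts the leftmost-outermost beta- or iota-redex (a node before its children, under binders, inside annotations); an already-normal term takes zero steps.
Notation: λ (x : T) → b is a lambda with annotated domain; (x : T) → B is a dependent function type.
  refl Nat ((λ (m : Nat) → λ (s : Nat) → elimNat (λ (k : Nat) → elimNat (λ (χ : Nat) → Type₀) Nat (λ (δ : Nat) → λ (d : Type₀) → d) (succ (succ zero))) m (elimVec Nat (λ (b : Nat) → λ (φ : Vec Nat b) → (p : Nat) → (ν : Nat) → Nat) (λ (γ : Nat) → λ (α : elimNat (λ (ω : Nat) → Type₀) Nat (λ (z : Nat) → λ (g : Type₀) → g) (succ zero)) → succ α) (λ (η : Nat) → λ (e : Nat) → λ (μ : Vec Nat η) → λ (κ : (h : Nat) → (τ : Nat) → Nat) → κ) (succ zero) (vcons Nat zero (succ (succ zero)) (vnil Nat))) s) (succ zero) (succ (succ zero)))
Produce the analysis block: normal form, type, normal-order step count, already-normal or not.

normal form:
  refl Nat (succ (succ (succ zero)))
inferred type:
  Eq Nat (succ (succ (succ zero))) (succ (succ (succ zero)))
reduction steps (normal order): 21
term was already normal: no
first redex: a beta-redex


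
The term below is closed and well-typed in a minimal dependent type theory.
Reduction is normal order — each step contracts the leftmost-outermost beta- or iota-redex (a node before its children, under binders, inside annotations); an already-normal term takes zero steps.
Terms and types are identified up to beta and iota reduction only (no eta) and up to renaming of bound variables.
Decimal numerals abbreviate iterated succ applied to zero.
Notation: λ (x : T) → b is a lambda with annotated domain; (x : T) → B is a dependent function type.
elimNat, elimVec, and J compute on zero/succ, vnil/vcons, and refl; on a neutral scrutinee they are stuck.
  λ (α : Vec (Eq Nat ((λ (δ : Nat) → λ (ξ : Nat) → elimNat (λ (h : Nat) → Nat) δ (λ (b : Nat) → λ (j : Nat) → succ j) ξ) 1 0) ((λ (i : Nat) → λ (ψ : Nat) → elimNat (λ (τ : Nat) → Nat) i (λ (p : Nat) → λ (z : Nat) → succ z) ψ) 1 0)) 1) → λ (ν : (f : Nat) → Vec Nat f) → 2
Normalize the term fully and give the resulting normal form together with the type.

resulting normal form:
  λ (α : Vec (Eq Nat 1 1) 1) → λ (δ : (ξ : Nat) → Vec Nat ξ) → 2
the term's type:
  (α : Vec (Eq Nat 1 1) 1) → (δ : (ξ : Nat) → Vec Nat ξ) → Nat


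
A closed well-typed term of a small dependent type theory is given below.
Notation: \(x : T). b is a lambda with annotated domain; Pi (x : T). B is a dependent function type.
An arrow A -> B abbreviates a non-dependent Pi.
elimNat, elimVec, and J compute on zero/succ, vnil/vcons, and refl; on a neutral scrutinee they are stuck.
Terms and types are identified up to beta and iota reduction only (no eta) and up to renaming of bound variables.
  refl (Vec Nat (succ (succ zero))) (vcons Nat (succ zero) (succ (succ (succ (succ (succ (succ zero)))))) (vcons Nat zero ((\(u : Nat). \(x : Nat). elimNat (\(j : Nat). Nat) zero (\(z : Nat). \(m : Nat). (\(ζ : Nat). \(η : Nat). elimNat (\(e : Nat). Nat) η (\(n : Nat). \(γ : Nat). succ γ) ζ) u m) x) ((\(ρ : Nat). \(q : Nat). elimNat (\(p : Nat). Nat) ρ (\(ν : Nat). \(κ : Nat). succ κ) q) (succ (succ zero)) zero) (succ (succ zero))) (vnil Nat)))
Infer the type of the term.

inferred type:
  Eq (Vec Nat (succ (succ zero))) (vcons Nat (succ zero) (succ (succ (succ (succ (succ (succ zero)))))) (vcons Nat zero (succ (succ (succ (succ zero)))) (vnil Nat))) (vcons Nat (succ zero) (succ (succ (succ (succ (succ (succ zero)))))) (vcons Nat zero (succ (succ (succ (succ zero)))) (vnil Nat)))


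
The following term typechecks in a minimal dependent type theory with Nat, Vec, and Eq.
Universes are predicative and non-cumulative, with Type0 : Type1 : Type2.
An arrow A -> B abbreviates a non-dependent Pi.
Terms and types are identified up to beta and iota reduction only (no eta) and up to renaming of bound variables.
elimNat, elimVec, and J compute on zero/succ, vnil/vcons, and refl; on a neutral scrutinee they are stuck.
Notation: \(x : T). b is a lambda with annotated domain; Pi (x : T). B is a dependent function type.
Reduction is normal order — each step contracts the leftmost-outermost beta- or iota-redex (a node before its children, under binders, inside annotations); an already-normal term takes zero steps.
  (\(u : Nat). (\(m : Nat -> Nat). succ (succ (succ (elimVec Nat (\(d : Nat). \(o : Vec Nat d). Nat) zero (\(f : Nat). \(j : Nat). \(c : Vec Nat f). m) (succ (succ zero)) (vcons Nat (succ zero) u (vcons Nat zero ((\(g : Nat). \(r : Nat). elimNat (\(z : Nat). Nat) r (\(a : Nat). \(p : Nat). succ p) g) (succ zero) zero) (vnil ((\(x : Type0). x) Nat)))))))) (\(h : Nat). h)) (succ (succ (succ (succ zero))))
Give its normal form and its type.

resulting normal form:
  succ (succ (succ zero))
the term's type:
  Nat
observation: normalization takes exactly 13 steps under the normal-order strategy.


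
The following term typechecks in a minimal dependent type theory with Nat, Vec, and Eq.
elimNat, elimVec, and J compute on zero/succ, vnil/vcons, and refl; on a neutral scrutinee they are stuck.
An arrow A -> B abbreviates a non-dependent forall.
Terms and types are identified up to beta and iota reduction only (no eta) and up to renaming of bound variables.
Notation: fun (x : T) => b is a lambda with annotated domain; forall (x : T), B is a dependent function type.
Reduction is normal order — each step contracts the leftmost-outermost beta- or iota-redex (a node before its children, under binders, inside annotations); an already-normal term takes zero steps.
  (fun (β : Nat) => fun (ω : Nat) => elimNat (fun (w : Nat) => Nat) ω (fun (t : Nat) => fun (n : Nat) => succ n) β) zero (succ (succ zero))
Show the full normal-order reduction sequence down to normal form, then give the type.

normal-order reduction sequence:
  (fun (β : Nat) => fun (ω : Nat) => elimNat (fun (w : Nat) => Nat) ω (fun (t : Nat) => fun (n : Nat) => succ n) β) zero (succ (succ zero))
  ~> (fun (β : Nat) => elimNat (fun (ω : Nat) => Nat) β (fun (w : Nat) => fun (t : Nat) => succ t) zero) (succ (succ zero))
  ~> elimNat (fun (β : Nat) => Nat) (succ (succ zero)) (fun (ω : Nat) => fun (w : Nat) => succ w) zero
  ~> succ (succ zero)
inferred type:
  Nat


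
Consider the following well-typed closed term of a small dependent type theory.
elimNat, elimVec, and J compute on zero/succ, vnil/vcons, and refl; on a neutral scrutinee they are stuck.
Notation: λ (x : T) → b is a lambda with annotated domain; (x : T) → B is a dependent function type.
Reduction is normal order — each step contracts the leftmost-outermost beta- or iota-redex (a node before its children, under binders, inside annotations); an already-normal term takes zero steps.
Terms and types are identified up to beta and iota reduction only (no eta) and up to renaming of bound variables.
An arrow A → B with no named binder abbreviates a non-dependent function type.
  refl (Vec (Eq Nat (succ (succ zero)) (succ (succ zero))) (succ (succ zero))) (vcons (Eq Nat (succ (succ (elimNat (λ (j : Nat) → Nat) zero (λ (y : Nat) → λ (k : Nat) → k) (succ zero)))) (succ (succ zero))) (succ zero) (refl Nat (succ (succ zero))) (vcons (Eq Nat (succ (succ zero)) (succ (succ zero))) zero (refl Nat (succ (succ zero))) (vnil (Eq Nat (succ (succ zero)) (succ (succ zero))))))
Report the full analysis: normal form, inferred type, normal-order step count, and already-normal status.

normal form:
  refl (Vec (Eq Nat (succ (succ zero)) (succ (succ zero))) (succ (succ zero))) (vcons (Eq Nat (succ (succ zero)) (succ (succ zero))) (succ zero) (refl Nat (succ (succ zero))) (vcons (Eq Nat (succ (succ zero)) (succ (succ zero))) zero (refl Nat (succ (succ zero))) (vnil (Eq Nat (succ (succ zero)) (succ (succ zero))))))
inferred type:
  Eq (Vec (Eq Nat (succ (succ zero)) (succ (succ zero))) (succ (succ zero))) (vcons (Eq Nat (succ (succ zero)) (succ (succ zero))) (succ zero) (refl Nat (succ (succ zero))) (vcons (Eq Nat (succ (succ zero)) (succ (succ zero))) zero (refl Nat (succ (succ zero))) (vnil (Eq Nat (succ (succ zero)) (succ (succ zero)))))) (vcons (Eq Nat (succ (succ zero)) (succ (succ zero))) (succ zero) (refl Nat (succ (succ zero))) (vcons (Eq Nat (succ (succ zero)) (succ (succ zero))) zero (refl Nat (succ (succ zero))) (vnil (Eq Nat (succ (succ zero)) (succ (succ zero))))))
reduction steps (normal order): 4
already normal: no
first redex: an elimNat iota-redex


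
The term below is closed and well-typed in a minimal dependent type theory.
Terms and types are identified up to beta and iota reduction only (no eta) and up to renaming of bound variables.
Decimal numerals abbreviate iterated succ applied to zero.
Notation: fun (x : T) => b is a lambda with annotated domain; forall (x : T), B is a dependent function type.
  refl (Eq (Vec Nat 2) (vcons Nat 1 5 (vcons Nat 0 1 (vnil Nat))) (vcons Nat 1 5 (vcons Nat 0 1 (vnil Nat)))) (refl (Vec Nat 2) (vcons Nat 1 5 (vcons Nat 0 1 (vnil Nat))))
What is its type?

inferred type:
  Eq (Eq (Vec Nat 2) (vcons Nat 1 5 (vcons Nat 0 1 (vnil Nat))) (vcons Nat 1 5 (vcons Nat 0 1 (vnil Nat)))) (refl (Vec Nat 2) (vcons Nat 1 5 (vcons Nat 0 1 (vnil Nat)))) (refl (Vec Nat 2) (vcons Nat 1 5 (vcons Nat 0 1 (vnil Nat))))


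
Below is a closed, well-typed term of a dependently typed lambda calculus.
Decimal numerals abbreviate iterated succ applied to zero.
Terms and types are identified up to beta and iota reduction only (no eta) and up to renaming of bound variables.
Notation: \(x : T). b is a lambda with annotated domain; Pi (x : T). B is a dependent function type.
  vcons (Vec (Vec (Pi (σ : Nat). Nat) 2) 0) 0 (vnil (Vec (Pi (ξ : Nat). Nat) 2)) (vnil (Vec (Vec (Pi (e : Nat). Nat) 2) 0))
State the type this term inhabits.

type:
  Vec (Vec (Vec (Pi (σ : Nat). Nat) 2) 0) 1


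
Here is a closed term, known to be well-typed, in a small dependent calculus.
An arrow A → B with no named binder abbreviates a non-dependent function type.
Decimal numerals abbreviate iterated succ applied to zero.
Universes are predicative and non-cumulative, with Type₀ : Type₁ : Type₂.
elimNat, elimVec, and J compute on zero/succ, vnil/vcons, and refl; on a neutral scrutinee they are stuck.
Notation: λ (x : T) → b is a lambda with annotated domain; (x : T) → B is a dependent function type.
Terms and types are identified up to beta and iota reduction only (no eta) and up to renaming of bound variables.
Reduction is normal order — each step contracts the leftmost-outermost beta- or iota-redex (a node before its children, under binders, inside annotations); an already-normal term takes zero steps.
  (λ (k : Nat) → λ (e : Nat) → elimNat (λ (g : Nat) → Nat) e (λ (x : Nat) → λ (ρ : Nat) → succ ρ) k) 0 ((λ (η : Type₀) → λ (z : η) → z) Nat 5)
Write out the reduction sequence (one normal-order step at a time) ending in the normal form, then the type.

reduction (normal order):
  (λ (k : Nat) → λ (e : Nat) → elimNat (λ (g : Nat) → Nat) e (λ (x : Nat) → λ (ρ : Nat) → succ ρ) k) 0 ((λ (η : Type₀) → λ (z : η) → z) Nat 5)
  ~> (λ (k : Nat) → elimNat (λ (e : Nat) → Nat) k (λ (g : Nat) → λ (x : Nat) → succ x) 0) ((λ (ρ : Type₀) → λ (η : ρ) → η) Nat 5)
  ~> elimNat (λ (k : Nat) → Nat) ((λ (e : Type₀) → λ (g : e) → g) Nat 5) (λ (x : Nat) → λ (ρ : Nat) → succ ρ) 0
  ~> (λ (k : Type₀) → λ (e : k) → e) Nat 5
  ~> (λ (k : Nat) → k) 5
  ~> 5
the term's type:
  Nat


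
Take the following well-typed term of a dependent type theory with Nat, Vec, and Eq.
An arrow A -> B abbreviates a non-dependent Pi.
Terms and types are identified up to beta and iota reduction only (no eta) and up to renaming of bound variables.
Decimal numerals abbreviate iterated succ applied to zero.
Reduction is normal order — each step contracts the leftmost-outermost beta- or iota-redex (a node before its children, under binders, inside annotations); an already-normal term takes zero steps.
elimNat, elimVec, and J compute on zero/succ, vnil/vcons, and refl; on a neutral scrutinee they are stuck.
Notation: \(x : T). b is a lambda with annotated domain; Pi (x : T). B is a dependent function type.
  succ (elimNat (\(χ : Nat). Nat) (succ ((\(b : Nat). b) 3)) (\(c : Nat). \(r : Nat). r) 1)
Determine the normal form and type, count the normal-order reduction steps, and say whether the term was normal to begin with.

resulting normal form:
  5
the term's type:
  Nat
reduction steps (normal order): 5
already normal: no
first contracted redex: an elimNat iota-redex


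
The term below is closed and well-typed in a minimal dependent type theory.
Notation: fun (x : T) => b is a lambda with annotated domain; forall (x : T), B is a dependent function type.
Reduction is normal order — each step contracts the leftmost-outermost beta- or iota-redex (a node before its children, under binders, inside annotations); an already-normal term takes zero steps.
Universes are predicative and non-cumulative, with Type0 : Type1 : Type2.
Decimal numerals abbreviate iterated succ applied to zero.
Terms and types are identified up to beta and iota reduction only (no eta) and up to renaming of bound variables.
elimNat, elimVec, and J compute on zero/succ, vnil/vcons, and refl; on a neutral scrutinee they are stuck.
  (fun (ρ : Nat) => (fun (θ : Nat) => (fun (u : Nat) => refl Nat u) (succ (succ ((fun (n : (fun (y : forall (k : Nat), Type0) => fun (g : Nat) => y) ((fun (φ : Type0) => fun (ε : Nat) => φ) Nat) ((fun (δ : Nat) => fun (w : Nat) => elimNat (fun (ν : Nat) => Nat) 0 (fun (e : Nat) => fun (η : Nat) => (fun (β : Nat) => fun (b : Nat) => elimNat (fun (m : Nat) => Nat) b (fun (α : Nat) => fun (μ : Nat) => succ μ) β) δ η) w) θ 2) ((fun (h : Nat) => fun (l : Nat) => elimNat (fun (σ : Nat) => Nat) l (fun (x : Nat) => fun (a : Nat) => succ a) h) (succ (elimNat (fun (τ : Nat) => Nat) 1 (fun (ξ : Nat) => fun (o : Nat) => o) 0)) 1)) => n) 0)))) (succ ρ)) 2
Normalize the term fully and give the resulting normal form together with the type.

resulting normal form:
  refl Nat 2
inferred type:
  Eq Nat 2 2
observation: reduction starts at a beta-redex, and 4 normal-order steps reach the normal form.


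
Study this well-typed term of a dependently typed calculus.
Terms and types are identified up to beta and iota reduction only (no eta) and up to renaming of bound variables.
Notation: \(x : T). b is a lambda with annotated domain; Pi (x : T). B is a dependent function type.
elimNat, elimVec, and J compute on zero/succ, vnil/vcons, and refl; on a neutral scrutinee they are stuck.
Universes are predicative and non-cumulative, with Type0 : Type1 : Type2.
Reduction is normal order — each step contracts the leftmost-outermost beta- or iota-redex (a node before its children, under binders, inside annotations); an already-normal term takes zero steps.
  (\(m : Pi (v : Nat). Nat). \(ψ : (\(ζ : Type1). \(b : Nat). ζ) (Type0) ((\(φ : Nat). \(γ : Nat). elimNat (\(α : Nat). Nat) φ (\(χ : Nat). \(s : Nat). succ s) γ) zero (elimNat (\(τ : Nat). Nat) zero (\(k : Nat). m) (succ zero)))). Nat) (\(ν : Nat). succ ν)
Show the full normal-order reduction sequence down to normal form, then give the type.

reduction (normal order):
  (\(m : Pi (v : Nat). Nat). \(ψ : (\(ζ : Type1). \(b : Nat). ζ) (Type0) ((\(φ : Nat). \(γ : Nat). elimNat (\(α : Nat). Nat) φ (\(χ : Nat). \(s : Nat). succ s) γ) zero (elimNat (\(τ : Nat). Nat) zero (\(k : Nat). m) (succ zero)))). Nat) (\(ν : Nat). succ ν)
  ~> \(m : (\(v : Type1). \(ψ : Nat). v) (Type0) ((\(ζ : Nat). \(b : Nat). elimNat (\(φ : Nat). Nat) ζ (\(γ : Nat). \(α : Nat). succ α) b) zero (elimNat (\(χ : Nat). Nat) zero (\(s : Nat). \(τ : Nat). succ τ) (succ zero)))). Nat
  ~> \(m : (\(v : Nat). Type0) ((\(ψ : Nat). \(ζ : Nat). elimNat (\(b : Nat). Nat) ψ (\(φ : Nat). \(γ : Nat). succ γ) ζ) zero (elimNat (\(α : Nat). Nat) zero (\(χ : Nat). \(s : Nat). succ s) (succ zero)))). Nat
  ~> \(m : Type0). Nat
inferred type:
  Pi (m : Type0). Type0


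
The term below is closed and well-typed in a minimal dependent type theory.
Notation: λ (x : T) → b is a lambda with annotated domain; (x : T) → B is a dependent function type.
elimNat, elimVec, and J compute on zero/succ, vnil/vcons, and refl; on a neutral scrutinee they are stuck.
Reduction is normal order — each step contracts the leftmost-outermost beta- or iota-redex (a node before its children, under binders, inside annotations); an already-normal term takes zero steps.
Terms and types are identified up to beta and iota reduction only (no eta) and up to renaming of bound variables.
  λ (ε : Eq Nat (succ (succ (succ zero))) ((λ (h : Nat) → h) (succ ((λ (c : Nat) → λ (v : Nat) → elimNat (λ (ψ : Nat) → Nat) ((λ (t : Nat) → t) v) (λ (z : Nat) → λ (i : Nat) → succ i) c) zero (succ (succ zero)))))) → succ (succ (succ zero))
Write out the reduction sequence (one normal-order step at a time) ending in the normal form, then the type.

normal-order reduction:
  λ (ε : Eq Nat (succ (succ (succ zero))) ((λ (h : Nat) → h) (succ ((λ (c : Nat) → λ (v : Nat) → elimNat (λ (ψ : Nat) → Nat) ((λ (t : Nat) → t) v) (λ (z : Nat) → λ (i : Nat) → succ i) c) zero (succ (succ zero)))))) → succ (succ (succ zero))
  ~> λ (ε : Eq Nat (succ (succ (succ zero))) (succ ((λ (h : Nat) → λ (c : Nat) → elimNat (λ (v : Nat) → Nat) ((λ (ψ : Nat) → ψ) c) (λ (t : Nat) → λ (z : Nat) → succ z) h) zero (succ (succ zero))))) → succ (succ (succ zero))
  ~> λ (ε : Eq Nat (succ (succ (succ zero))) (succ ((λ (h : Nat) → elimNat (λ (c : Nat) → Nat) ((λ (v : Nat) → v) h) (λ (ψ : Nat) → λ (t : Nat) → succ t) zero) (succ (succ zero))))) → succ (succ (succ zero))
  ~> λ (ε : Eq Nat (succ (succ (succ zero))) (succ (elimNat (λ (h : Nat) → Nat) ((λ (c : Nat) → c) (succ (succ zero))) (λ (v : Nat) → λ (ψ : Nat) → succ ψ) zero))) → succ (succ (succ zero))
  ~> λ (ε : Eq Nat (succ (succ (succ zero))) (succ ((λ (h : Nat) → h) (succ (succ zero))))) → succ (succ (succ zero))
  ~> λ (ε : Eq Nat (succ (succ (succ zero))) (succ (succ (succ zero)))) → succ (succ (succ zero))
the term's type:
  (ε : Eq Nat (succ (succ (succ zero))) (succ (succ (succ zero)))) → Nat


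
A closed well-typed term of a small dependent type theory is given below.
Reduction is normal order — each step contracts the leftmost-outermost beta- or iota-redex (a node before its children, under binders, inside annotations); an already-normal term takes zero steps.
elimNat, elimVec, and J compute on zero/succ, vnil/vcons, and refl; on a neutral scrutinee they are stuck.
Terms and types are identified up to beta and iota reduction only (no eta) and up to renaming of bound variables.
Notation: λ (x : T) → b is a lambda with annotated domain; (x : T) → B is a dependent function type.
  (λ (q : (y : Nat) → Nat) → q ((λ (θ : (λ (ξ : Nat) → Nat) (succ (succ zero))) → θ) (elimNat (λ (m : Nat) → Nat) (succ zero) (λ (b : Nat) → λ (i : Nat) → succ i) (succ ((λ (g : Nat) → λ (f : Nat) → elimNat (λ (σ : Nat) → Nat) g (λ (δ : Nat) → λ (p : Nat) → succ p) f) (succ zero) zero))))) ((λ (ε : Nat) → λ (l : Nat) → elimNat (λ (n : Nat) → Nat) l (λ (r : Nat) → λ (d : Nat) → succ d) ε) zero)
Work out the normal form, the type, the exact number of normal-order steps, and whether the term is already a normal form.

reduced normal form:
  succ (succ (succ zero))
inferred type:
  Nat
reduction steps (normal order): 15
term was already normal: no
first redex: a beta-redex


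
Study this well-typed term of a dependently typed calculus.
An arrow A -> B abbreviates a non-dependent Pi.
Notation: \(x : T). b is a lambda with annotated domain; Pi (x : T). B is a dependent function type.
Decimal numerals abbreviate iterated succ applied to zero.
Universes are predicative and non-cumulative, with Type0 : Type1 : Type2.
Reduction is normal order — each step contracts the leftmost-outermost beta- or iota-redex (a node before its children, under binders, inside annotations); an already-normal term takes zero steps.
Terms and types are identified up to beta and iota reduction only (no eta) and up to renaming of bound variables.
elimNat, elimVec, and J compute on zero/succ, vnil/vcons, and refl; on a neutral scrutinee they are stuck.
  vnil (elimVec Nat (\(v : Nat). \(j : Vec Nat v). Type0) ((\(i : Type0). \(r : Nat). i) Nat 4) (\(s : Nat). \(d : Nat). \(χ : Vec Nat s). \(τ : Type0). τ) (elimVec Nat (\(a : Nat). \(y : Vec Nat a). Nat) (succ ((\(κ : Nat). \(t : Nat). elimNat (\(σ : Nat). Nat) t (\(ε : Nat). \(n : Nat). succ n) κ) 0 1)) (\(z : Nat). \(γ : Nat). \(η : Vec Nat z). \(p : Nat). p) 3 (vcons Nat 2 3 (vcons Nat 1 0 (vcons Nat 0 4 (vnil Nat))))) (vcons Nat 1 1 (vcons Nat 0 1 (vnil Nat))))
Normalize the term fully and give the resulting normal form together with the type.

resulting normal form:
  vnil Nat
the term's type:
  Vec Nat 0
observation: the leftmost-outermost redex is an elimVec iota-redex, and normalization takes 13 steps.


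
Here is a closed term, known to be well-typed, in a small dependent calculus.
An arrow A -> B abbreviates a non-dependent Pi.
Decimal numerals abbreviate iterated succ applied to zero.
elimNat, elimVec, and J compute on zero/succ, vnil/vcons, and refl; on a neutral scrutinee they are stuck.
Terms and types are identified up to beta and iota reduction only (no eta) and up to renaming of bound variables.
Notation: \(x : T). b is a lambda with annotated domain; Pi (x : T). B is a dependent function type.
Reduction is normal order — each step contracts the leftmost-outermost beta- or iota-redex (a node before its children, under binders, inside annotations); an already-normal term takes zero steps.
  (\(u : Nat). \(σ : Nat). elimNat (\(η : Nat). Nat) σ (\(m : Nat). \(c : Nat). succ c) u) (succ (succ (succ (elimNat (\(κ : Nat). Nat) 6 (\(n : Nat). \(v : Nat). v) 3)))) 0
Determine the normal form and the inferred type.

normal form:
  9
type:
  Nat
observation: normalization takes exactly 40 steps under the normal-order strategy.


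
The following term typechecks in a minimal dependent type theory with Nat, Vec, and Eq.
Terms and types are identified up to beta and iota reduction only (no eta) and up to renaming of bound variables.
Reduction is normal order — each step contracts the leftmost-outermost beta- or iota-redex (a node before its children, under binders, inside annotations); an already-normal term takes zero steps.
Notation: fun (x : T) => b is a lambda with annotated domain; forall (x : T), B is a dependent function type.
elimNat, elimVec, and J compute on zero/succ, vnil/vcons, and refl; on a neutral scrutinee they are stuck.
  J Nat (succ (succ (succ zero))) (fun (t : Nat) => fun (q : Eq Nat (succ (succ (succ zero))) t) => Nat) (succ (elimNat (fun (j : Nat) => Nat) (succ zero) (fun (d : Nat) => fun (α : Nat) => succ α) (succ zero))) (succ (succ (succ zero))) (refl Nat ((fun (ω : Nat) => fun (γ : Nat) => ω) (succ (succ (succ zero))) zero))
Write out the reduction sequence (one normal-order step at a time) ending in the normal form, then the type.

normal-order reduction sequence:
  J Nat (succ (succ (succ zero))) (fun (t : Nat) => fun (q : Eq Nat (succ (succ (succ zero))) t) => Nat) (succ (elimNat (fun (j : Nat) => Nat) (succ zero) (fun (d : Nat) => fun (α : Nat) => succ α) (succ zero))) (succ (succ (succ zero))) (refl Nat ((fun (ω : Nat) => fun (γ : Nat) => ω) (succ (succ (succ zero))) zero))
  ~> succ (elimNat (fun (t : Nat) => Nat) (succ zero) (fun (q : Nat) => fun (j : Nat) => succ j) (succ zero))
  ~> succ ((fun (t : Nat) => fun (q : Nat) => succ q) zero (elimNat (fun (j : Nat) => Nat) (succ zero) (fun (d : Nat) => fun (α : Nat) => succ α) zero))
  ~> succ ((fun (t : Nat) => succ t) (elimNat (fun (q : Nat) => Nat) (succ zero) (fun (j : Nat) => fun (d : Nat) => succ d) zero))
  ~> succ (succ (elimNat (fun (t : Nat) => Nat) (succ zero) (fun (q : Nat) => fun (j : Nat) => succ j) zero))
  ~> succ (succ (succ zero))
inferred type:
  Nat


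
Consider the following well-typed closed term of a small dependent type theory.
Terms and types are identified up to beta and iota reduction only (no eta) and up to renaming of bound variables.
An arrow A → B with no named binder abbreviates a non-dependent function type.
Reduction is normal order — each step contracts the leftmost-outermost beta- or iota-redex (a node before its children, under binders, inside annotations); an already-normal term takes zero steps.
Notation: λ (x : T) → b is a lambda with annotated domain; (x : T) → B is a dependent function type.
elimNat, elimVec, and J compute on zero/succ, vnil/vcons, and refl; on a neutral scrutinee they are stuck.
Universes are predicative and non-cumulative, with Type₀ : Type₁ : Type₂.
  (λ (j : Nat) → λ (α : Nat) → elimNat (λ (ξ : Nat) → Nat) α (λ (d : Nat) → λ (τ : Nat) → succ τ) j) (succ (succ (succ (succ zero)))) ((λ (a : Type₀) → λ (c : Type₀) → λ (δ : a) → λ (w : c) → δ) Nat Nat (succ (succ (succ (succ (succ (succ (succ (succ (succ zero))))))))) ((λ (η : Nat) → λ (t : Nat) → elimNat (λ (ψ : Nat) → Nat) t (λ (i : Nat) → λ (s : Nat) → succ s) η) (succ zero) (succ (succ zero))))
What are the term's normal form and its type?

normal form:
  succ (succ (succ (succ (succ (succ (succ (succ (succ (succ (succ (succ (succ zero))))))))))))
type:
  Nat


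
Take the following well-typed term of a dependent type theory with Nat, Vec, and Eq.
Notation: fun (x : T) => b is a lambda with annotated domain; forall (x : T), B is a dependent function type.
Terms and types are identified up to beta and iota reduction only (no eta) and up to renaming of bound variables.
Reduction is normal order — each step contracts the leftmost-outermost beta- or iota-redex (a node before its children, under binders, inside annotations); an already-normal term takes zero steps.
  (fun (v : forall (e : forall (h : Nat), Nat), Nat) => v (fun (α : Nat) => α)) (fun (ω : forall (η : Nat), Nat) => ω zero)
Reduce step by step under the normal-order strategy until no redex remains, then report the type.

normal-order reduction:
  (fun (v : forall (e : forall (h : Nat), Nat), Nat) => v (fun (α : Nat) => α)) (fun (ω : forall (η : Nat), Nat) => ω zero)
  ~> (fun (v : forall (e : Nat), Nat) => v zero) (fun (h : Nat) => h)
  ~> (fun (v : Nat) => v) zero
  ~> zero
the term's type:
  Nat


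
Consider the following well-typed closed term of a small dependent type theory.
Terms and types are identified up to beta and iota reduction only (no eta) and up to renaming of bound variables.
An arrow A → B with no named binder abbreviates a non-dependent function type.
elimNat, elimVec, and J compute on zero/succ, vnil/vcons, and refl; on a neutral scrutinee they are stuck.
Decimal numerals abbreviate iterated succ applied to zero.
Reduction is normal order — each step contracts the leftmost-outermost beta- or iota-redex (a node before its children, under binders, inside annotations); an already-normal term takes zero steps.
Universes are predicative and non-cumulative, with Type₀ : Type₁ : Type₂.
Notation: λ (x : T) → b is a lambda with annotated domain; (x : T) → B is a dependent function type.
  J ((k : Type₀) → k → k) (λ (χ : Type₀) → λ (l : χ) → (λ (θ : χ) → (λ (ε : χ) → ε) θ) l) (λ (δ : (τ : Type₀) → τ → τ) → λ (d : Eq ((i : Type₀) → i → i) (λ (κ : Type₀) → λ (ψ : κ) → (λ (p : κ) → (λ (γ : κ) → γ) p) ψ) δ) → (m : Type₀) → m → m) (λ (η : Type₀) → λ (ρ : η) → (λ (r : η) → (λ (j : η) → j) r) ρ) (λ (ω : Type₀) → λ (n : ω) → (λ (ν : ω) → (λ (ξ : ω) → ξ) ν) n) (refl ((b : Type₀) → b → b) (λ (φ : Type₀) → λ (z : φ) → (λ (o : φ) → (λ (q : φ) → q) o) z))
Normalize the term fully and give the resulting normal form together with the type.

reduced normal form:
  λ (k : Type₀) → λ (χ : k) → χ
the term's type:
  (k : Type₀) → k → k


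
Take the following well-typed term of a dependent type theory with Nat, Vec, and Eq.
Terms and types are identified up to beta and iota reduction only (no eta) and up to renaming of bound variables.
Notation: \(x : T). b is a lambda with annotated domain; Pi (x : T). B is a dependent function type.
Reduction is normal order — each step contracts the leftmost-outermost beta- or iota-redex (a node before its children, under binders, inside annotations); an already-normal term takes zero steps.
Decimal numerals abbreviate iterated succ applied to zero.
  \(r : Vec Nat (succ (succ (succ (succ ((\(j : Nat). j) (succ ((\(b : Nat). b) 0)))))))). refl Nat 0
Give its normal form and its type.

normal form:
  \(r : Vec Nat 5). refl Nat 0
type:
  Pi (r : Vec Nat 5). Eq Nat 0 0


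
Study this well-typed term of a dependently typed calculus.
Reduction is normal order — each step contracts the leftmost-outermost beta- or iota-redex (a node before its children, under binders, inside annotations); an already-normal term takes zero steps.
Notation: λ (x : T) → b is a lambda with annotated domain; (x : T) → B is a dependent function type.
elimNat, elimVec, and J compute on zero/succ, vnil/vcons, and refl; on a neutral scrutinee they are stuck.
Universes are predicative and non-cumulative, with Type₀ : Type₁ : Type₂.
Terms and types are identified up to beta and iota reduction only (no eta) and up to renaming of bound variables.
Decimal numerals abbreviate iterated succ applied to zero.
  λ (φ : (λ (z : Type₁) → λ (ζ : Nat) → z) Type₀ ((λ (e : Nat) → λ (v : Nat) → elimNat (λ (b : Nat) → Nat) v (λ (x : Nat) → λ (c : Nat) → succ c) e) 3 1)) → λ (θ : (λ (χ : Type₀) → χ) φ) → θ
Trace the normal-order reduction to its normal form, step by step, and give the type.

normal-order reduction:
  λ (φ : (λ (z : Type₁) → λ (ζ : Nat) → z) Type₀ ((λ (e : Nat) → λ (v : Nat) → elimNat (λ (b : Nat) → Nat) v (λ (x : Nat) → λ (c : Nat) → succ c) e) 3 1)) → λ (θ : (λ (χ : Type₀) → χ) φ) → θ
  ~> λ (φ : (λ (z : Nat) → Type₀) ((λ (ζ : Nat) → λ (e : Nat) → elimNat (λ (v : Nat) → Nat) e (λ (b : Nat) → λ (x : Nat) → succ x) ζ) 3 1)) → λ (c : (λ (θ : Type₀) → θ) φ) → c
  ~> λ (φ : Type₀) → λ (z : (λ (ζ : Type₀) → ζ) φ) → z
  ~> λ (φ : Type₀) → λ (z : φ) → z
type:
  (φ : Type₀) → (z : φ) → φ


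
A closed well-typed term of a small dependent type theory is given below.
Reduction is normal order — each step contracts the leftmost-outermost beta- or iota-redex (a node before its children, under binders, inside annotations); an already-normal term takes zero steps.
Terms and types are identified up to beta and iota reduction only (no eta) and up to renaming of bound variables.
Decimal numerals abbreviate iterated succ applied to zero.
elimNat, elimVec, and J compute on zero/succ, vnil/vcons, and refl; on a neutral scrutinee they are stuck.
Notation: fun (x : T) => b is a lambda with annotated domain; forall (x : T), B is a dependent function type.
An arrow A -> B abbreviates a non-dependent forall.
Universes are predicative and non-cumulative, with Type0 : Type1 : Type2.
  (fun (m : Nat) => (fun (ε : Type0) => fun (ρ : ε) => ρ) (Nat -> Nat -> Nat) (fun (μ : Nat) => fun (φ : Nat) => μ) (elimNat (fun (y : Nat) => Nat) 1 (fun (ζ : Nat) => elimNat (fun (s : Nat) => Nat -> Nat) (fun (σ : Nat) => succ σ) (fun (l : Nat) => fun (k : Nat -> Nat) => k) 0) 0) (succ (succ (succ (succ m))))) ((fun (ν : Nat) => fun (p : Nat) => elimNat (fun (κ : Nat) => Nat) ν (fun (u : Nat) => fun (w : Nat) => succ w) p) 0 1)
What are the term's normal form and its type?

resulting normal form:
  1
inferred type:
  Nat


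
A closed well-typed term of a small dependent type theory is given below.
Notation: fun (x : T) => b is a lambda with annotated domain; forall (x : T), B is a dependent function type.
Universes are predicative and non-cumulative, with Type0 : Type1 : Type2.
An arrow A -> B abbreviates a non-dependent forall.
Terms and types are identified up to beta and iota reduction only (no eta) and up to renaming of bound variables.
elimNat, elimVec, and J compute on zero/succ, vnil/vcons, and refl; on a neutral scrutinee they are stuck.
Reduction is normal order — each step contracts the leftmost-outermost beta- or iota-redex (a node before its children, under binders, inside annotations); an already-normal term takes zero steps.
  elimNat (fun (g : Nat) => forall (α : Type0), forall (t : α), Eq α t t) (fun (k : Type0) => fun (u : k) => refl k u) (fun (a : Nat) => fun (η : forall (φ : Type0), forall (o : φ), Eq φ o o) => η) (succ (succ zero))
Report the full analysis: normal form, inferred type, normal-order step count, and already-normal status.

normal form:
  fun (g : Type0) => fun (α : g) => refl g α
type:
  forall (g : Type0), forall (α : g), Eq g α α
normal-order step count: 7
already normal: no
first contracted redex: an elimNat iota-redex


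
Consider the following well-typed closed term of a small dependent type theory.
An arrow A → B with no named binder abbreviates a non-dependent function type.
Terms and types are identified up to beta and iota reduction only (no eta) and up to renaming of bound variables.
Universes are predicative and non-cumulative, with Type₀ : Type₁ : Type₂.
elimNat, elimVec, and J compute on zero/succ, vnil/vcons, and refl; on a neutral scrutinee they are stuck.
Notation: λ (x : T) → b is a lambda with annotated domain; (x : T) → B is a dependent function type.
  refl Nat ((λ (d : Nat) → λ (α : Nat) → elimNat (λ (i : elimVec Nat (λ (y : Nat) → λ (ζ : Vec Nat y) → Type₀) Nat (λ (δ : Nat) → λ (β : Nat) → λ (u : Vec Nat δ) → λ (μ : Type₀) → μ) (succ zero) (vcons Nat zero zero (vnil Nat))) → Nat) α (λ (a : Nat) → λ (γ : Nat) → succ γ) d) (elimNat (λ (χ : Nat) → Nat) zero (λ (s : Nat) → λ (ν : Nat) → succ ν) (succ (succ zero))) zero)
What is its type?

inferred type:
  Eq Nat (succ (succ zero)) (succ (succ zero))


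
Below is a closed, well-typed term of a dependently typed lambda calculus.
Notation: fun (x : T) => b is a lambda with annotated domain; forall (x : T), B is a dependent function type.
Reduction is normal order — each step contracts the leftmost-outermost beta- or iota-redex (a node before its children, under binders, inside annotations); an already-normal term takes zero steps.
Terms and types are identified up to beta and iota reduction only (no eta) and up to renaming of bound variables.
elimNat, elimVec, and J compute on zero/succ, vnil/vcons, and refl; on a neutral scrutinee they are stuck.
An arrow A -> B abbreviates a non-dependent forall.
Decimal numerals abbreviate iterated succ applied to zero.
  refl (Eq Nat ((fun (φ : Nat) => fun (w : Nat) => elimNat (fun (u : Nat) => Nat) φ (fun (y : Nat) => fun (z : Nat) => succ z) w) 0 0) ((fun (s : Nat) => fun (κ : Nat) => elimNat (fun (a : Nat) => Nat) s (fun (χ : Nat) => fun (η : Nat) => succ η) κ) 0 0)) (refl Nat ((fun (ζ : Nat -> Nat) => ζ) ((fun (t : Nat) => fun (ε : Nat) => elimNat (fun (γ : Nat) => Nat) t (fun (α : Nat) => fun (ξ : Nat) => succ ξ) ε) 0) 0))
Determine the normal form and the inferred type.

resulting normal form:
  refl (Eq Nat 0 0) (refl Nat 0)
the term's type:
  Eq (Eq Nat 0 0) (refl Nat 0) (refl Nat 0)


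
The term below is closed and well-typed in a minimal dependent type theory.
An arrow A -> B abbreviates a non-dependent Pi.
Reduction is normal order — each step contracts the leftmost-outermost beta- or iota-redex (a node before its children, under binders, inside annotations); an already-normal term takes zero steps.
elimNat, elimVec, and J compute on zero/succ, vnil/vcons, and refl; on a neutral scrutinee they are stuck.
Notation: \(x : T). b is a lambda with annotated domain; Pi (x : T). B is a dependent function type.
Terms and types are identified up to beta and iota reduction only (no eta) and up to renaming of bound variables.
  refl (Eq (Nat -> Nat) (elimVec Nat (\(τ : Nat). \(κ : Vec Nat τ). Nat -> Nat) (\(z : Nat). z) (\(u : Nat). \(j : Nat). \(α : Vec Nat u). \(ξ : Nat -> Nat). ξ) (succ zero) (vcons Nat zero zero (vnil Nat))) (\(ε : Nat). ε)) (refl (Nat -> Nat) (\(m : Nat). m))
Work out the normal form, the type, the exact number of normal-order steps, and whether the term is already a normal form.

normal form:
  refl (Eq (Nat -> Nat) (\(τ : Nat). τ) (\(κ : Nat). κ)) (refl (Nat -> Nat) (\(z : Nat). z))
inferred type:
  Eq (Eq (Nat -> Nat) (\(τ : Nat). τ) (\(κ : Nat). κ)) (refl (Nat -> Nat) (\(z : Nat). z)) (refl (Nat -> Nat) (\(u : Nat). u))
reduction steps (normal order): 6
term was already normal: no
first contracted redex: an elimVec iota-redex
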